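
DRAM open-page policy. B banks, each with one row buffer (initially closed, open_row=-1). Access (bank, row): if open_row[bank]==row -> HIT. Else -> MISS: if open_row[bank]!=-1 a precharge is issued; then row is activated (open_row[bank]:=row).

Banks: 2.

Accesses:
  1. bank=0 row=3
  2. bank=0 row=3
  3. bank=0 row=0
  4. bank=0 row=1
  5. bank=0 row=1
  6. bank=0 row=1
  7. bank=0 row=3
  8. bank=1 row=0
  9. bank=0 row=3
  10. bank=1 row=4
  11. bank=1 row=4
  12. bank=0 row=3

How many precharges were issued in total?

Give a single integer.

Answer: 4

Derivation:
Acc 1: bank0 row3 -> MISS (open row3); precharges=0
Acc 2: bank0 row3 -> HIT
Acc 3: bank0 row0 -> MISS (open row0); precharges=1
Acc 4: bank0 row1 -> MISS (open row1); precharges=2
Acc 5: bank0 row1 -> HIT
Acc 6: bank0 row1 -> HIT
Acc 7: bank0 row3 -> MISS (open row3); precharges=3
Acc 8: bank1 row0 -> MISS (open row0); precharges=3
Acc 9: bank0 row3 -> HIT
Acc 10: bank1 row4 -> MISS (open row4); precharges=4
Acc 11: bank1 row4 -> HIT
Acc 12: bank0 row3 -> HIT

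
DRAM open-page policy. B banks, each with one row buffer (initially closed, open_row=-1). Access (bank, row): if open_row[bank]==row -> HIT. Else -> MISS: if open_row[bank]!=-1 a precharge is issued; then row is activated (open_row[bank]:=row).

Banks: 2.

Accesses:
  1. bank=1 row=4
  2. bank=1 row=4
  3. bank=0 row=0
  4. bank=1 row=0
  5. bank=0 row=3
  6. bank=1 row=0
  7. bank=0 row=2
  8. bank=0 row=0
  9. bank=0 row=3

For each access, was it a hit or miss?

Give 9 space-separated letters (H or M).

Acc 1: bank1 row4 -> MISS (open row4); precharges=0
Acc 2: bank1 row4 -> HIT
Acc 3: bank0 row0 -> MISS (open row0); precharges=0
Acc 4: bank1 row0 -> MISS (open row0); precharges=1
Acc 5: bank0 row3 -> MISS (open row3); precharges=2
Acc 6: bank1 row0 -> HIT
Acc 7: bank0 row2 -> MISS (open row2); precharges=3
Acc 8: bank0 row0 -> MISS (open row0); precharges=4
Acc 9: bank0 row3 -> MISS (open row3); precharges=5

Answer: M H M M M H M M M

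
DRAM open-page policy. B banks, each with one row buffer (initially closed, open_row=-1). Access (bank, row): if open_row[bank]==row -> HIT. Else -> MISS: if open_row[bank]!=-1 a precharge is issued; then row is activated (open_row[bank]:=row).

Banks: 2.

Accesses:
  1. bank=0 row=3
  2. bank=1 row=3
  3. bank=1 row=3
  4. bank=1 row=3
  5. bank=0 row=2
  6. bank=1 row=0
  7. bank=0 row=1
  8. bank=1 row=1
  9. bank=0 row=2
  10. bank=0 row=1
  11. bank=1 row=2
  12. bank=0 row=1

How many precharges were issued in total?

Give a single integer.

Acc 1: bank0 row3 -> MISS (open row3); precharges=0
Acc 2: bank1 row3 -> MISS (open row3); precharges=0
Acc 3: bank1 row3 -> HIT
Acc 4: bank1 row3 -> HIT
Acc 5: bank0 row2 -> MISS (open row2); precharges=1
Acc 6: bank1 row0 -> MISS (open row0); precharges=2
Acc 7: bank0 row1 -> MISS (open row1); precharges=3
Acc 8: bank1 row1 -> MISS (open row1); precharges=4
Acc 9: bank0 row2 -> MISS (open row2); precharges=5
Acc 10: bank0 row1 -> MISS (open row1); precharges=6
Acc 11: bank1 row2 -> MISS (open row2); precharges=7
Acc 12: bank0 row1 -> HIT

Answer: 7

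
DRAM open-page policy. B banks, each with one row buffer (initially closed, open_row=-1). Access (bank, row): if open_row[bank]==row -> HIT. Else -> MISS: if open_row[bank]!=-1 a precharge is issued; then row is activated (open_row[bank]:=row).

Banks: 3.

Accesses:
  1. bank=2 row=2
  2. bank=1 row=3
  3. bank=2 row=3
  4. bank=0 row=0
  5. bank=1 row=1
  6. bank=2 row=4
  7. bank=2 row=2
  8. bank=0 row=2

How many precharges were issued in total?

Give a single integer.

Answer: 5

Derivation:
Acc 1: bank2 row2 -> MISS (open row2); precharges=0
Acc 2: bank1 row3 -> MISS (open row3); precharges=0
Acc 3: bank2 row3 -> MISS (open row3); precharges=1
Acc 4: bank0 row0 -> MISS (open row0); precharges=1
Acc 5: bank1 row1 -> MISS (open row1); precharges=2
Acc 6: bank2 row4 -> MISS (open row4); precharges=3
Acc 7: bank2 row2 -> MISS (open row2); precharges=4
Acc 8: bank0 row2 -> MISS (open row2); precharges=5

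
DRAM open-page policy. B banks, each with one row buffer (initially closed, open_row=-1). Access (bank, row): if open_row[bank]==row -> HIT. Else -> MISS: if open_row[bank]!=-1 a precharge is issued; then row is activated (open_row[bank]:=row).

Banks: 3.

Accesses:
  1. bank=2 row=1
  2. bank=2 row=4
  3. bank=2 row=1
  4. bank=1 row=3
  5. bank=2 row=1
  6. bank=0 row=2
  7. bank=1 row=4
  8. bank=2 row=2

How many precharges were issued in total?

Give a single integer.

Answer: 4

Derivation:
Acc 1: bank2 row1 -> MISS (open row1); precharges=0
Acc 2: bank2 row4 -> MISS (open row4); precharges=1
Acc 3: bank2 row1 -> MISS (open row1); precharges=2
Acc 4: bank1 row3 -> MISS (open row3); precharges=2
Acc 5: bank2 row1 -> HIT
Acc 6: bank0 row2 -> MISS (open row2); precharges=2
Acc 7: bank1 row4 -> MISS (open row4); precharges=3
Acc 8: bank2 row2 -> MISS (open row2); precharges=4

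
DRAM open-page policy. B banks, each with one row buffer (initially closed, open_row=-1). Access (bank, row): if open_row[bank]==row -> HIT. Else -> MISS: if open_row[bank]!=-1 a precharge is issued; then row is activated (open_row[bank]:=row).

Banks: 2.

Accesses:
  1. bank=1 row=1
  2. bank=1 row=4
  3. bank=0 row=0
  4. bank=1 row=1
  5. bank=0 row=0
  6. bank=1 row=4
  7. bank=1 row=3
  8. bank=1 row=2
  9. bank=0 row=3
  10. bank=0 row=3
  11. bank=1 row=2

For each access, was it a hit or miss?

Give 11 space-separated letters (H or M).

Acc 1: bank1 row1 -> MISS (open row1); precharges=0
Acc 2: bank1 row4 -> MISS (open row4); precharges=1
Acc 3: bank0 row0 -> MISS (open row0); precharges=1
Acc 4: bank1 row1 -> MISS (open row1); precharges=2
Acc 5: bank0 row0 -> HIT
Acc 6: bank1 row4 -> MISS (open row4); precharges=3
Acc 7: bank1 row3 -> MISS (open row3); precharges=4
Acc 8: bank1 row2 -> MISS (open row2); precharges=5
Acc 9: bank0 row3 -> MISS (open row3); precharges=6
Acc 10: bank0 row3 -> HIT
Acc 11: bank1 row2 -> HIT

Answer: M M M M H M M M M H H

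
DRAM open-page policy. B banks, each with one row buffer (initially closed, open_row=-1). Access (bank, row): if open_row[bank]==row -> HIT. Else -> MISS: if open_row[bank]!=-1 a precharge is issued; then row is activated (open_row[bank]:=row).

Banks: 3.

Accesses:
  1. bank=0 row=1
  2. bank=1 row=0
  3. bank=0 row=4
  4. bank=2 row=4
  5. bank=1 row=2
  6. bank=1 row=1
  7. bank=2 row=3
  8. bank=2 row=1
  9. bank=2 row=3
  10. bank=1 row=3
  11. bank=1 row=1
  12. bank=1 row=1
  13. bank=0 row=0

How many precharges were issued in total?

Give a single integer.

Answer: 9

Derivation:
Acc 1: bank0 row1 -> MISS (open row1); precharges=0
Acc 2: bank1 row0 -> MISS (open row0); precharges=0
Acc 3: bank0 row4 -> MISS (open row4); precharges=1
Acc 4: bank2 row4 -> MISS (open row4); precharges=1
Acc 5: bank1 row2 -> MISS (open row2); precharges=2
Acc 6: bank1 row1 -> MISS (open row1); precharges=3
Acc 7: bank2 row3 -> MISS (open row3); precharges=4
Acc 8: bank2 row1 -> MISS (open row1); precharges=5
Acc 9: bank2 row3 -> MISS (open row3); precharges=6
Acc 10: bank1 row3 -> MISS (open row3); precharges=7
Acc 11: bank1 row1 -> MISS (open row1); precharges=8
Acc 12: bank1 row1 -> HIT
Acc 13: bank0 row0 -> MISS (open row0); precharges=9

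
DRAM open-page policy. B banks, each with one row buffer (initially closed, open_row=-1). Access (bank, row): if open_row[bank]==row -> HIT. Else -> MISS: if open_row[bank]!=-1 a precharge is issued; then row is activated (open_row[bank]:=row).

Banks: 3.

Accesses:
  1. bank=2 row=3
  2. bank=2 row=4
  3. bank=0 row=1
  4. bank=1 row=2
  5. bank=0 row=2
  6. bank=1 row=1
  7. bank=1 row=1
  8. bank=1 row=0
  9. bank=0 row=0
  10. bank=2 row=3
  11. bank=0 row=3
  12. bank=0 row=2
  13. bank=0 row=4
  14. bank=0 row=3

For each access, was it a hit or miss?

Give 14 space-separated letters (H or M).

Acc 1: bank2 row3 -> MISS (open row3); precharges=0
Acc 2: bank2 row4 -> MISS (open row4); precharges=1
Acc 3: bank0 row1 -> MISS (open row1); precharges=1
Acc 4: bank1 row2 -> MISS (open row2); precharges=1
Acc 5: bank0 row2 -> MISS (open row2); precharges=2
Acc 6: bank1 row1 -> MISS (open row1); precharges=3
Acc 7: bank1 row1 -> HIT
Acc 8: bank1 row0 -> MISS (open row0); precharges=4
Acc 9: bank0 row0 -> MISS (open row0); precharges=5
Acc 10: bank2 row3 -> MISS (open row3); precharges=6
Acc 11: bank0 row3 -> MISS (open row3); precharges=7
Acc 12: bank0 row2 -> MISS (open row2); precharges=8
Acc 13: bank0 row4 -> MISS (open row4); precharges=9
Acc 14: bank0 row3 -> MISS (open row3); precharges=10

Answer: M M M M M M H M M M M M M M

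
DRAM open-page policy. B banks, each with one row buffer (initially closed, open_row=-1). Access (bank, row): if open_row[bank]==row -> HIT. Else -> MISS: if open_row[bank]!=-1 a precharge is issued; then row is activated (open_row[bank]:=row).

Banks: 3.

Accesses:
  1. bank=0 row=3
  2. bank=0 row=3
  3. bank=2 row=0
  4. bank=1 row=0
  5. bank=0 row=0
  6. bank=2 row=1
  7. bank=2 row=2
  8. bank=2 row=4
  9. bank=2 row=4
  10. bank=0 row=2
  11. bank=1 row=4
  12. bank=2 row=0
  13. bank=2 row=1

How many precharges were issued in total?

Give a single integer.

Acc 1: bank0 row3 -> MISS (open row3); precharges=0
Acc 2: bank0 row3 -> HIT
Acc 3: bank2 row0 -> MISS (open row0); precharges=0
Acc 4: bank1 row0 -> MISS (open row0); precharges=0
Acc 5: bank0 row0 -> MISS (open row0); precharges=1
Acc 6: bank2 row1 -> MISS (open row1); precharges=2
Acc 7: bank2 row2 -> MISS (open row2); precharges=3
Acc 8: bank2 row4 -> MISS (open row4); precharges=4
Acc 9: bank2 row4 -> HIT
Acc 10: bank0 row2 -> MISS (open row2); precharges=5
Acc 11: bank1 row4 -> MISS (open row4); precharges=6
Acc 12: bank2 row0 -> MISS (open row0); precharges=7
Acc 13: bank2 row1 -> MISS (open row1); precharges=8

Answer: 8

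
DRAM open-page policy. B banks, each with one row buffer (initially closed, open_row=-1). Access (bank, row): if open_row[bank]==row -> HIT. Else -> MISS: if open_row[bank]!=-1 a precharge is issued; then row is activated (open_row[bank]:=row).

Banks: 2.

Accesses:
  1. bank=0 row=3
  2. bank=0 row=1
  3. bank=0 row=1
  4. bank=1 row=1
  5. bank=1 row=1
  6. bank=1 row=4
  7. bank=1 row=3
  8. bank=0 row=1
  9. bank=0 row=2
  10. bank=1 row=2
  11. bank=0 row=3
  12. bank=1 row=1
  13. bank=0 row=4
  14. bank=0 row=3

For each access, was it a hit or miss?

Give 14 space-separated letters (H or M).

Answer: M M H M H M M H M M M M M M

Derivation:
Acc 1: bank0 row3 -> MISS (open row3); precharges=0
Acc 2: bank0 row1 -> MISS (open row1); precharges=1
Acc 3: bank0 row1 -> HIT
Acc 4: bank1 row1 -> MISS (open row1); precharges=1
Acc 5: bank1 row1 -> HIT
Acc 6: bank1 row4 -> MISS (open row4); precharges=2
Acc 7: bank1 row3 -> MISS (open row3); precharges=3
Acc 8: bank0 row1 -> HIT
Acc 9: bank0 row2 -> MISS (open row2); precharges=4
Acc 10: bank1 row2 -> MISS (open row2); precharges=5
Acc 11: bank0 row3 -> MISS (open row3); precharges=6
Acc 12: bank1 row1 -> MISS (open row1); precharges=7
Acc 13: bank0 row4 -> MISS (open row4); precharges=8
Acc 14: bank0 row3 -> MISS (open row3); precharges=9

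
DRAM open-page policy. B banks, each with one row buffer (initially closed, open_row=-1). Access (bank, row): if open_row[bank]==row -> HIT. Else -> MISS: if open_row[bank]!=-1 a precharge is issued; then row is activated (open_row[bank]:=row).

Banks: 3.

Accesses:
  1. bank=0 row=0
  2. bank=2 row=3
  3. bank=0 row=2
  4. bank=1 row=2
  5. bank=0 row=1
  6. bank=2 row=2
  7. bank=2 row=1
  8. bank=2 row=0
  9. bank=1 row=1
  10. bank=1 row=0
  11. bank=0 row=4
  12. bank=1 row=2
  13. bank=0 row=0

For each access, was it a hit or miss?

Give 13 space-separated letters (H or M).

Acc 1: bank0 row0 -> MISS (open row0); precharges=0
Acc 2: bank2 row3 -> MISS (open row3); precharges=0
Acc 3: bank0 row2 -> MISS (open row2); precharges=1
Acc 4: bank1 row2 -> MISS (open row2); precharges=1
Acc 5: bank0 row1 -> MISS (open row1); precharges=2
Acc 6: bank2 row2 -> MISS (open row2); precharges=3
Acc 7: bank2 row1 -> MISS (open row1); precharges=4
Acc 8: bank2 row0 -> MISS (open row0); precharges=5
Acc 9: bank1 row1 -> MISS (open row1); precharges=6
Acc 10: bank1 row0 -> MISS (open row0); precharges=7
Acc 11: bank0 row4 -> MISS (open row4); precharges=8
Acc 12: bank1 row2 -> MISS (open row2); precharges=9
Acc 13: bank0 row0 -> MISS (open row0); precharges=10

Answer: M M M M M M M M M M M M M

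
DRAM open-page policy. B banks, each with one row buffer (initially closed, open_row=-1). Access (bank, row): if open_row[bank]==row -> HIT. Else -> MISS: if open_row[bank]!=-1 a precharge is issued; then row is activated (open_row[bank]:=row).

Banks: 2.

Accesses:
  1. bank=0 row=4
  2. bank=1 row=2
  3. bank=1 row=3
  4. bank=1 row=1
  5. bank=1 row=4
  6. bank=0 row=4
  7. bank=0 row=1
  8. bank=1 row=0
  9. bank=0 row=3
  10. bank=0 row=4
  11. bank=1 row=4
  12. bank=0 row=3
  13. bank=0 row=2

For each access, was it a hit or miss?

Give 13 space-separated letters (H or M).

Acc 1: bank0 row4 -> MISS (open row4); precharges=0
Acc 2: bank1 row2 -> MISS (open row2); precharges=0
Acc 3: bank1 row3 -> MISS (open row3); precharges=1
Acc 4: bank1 row1 -> MISS (open row1); precharges=2
Acc 5: bank1 row4 -> MISS (open row4); precharges=3
Acc 6: bank0 row4 -> HIT
Acc 7: bank0 row1 -> MISS (open row1); precharges=4
Acc 8: bank1 row0 -> MISS (open row0); precharges=5
Acc 9: bank0 row3 -> MISS (open row3); precharges=6
Acc 10: bank0 row4 -> MISS (open row4); precharges=7
Acc 11: bank1 row4 -> MISS (open row4); precharges=8
Acc 12: bank0 row3 -> MISS (open row3); precharges=9
Acc 13: bank0 row2 -> MISS (open row2); precharges=10

Answer: M M M M M H M M M M M M M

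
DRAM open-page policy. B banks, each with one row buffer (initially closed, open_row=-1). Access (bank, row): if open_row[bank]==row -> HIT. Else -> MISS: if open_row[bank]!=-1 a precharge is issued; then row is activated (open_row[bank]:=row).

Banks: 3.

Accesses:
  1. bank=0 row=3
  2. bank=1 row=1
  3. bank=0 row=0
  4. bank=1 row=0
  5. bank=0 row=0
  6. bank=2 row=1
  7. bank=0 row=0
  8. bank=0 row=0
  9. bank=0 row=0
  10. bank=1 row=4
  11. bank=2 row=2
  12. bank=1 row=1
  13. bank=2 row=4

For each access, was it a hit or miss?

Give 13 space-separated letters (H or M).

Answer: M M M M H M H H H M M M M

Derivation:
Acc 1: bank0 row3 -> MISS (open row3); precharges=0
Acc 2: bank1 row1 -> MISS (open row1); precharges=0
Acc 3: bank0 row0 -> MISS (open row0); precharges=1
Acc 4: bank1 row0 -> MISS (open row0); precharges=2
Acc 5: bank0 row0 -> HIT
Acc 6: bank2 row1 -> MISS (open row1); precharges=2
Acc 7: bank0 row0 -> HIT
Acc 8: bank0 row0 -> HIT
Acc 9: bank0 row0 -> HIT
Acc 10: bank1 row4 -> MISS (open row4); precharges=3
Acc 11: bank2 row2 -> MISS (open row2); precharges=4
Acc 12: bank1 row1 -> MISS (open row1); precharges=5
Acc 13: bank2 row4 -> MISS (open row4); precharges=6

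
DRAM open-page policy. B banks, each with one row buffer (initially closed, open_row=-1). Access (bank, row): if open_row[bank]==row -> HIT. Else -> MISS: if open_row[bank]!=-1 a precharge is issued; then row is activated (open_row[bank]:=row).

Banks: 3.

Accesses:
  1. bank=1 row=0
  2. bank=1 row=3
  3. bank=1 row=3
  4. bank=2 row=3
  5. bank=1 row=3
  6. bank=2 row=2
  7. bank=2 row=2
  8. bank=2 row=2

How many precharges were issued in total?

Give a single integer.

Answer: 2

Derivation:
Acc 1: bank1 row0 -> MISS (open row0); precharges=0
Acc 2: bank1 row3 -> MISS (open row3); precharges=1
Acc 3: bank1 row3 -> HIT
Acc 4: bank2 row3 -> MISS (open row3); precharges=1
Acc 5: bank1 row3 -> HIT
Acc 6: bank2 row2 -> MISS (open row2); precharges=2
Acc 7: bank2 row2 -> HIT
Acc 8: bank2 row2 -> HIT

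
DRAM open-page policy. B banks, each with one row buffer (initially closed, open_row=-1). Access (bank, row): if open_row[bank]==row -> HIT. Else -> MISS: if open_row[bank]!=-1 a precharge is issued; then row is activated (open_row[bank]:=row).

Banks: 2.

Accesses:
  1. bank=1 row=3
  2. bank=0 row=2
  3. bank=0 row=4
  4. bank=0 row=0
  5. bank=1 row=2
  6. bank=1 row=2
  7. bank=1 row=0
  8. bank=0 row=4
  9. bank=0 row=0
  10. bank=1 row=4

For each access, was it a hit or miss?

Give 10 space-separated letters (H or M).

Answer: M M M M M H M M M M

Derivation:
Acc 1: bank1 row3 -> MISS (open row3); precharges=0
Acc 2: bank0 row2 -> MISS (open row2); precharges=0
Acc 3: bank0 row4 -> MISS (open row4); precharges=1
Acc 4: bank0 row0 -> MISS (open row0); precharges=2
Acc 5: bank1 row2 -> MISS (open row2); precharges=3
Acc 6: bank1 row2 -> HIT
Acc 7: bank1 row0 -> MISS (open row0); precharges=4
Acc 8: bank0 row4 -> MISS (open row4); precharges=5
Acc 9: bank0 row0 -> MISS (open row0); precharges=6
Acc 10: bank1 row4 -> MISS (open row4); precharges=7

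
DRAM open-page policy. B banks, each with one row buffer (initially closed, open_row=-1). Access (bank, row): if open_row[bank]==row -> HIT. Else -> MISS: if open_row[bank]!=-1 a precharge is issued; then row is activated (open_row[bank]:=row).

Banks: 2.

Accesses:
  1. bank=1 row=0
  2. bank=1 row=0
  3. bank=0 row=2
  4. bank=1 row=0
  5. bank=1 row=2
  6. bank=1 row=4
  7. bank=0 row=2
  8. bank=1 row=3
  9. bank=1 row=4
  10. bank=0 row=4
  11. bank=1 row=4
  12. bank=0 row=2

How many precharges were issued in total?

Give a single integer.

Answer: 6

Derivation:
Acc 1: bank1 row0 -> MISS (open row0); precharges=0
Acc 2: bank1 row0 -> HIT
Acc 3: bank0 row2 -> MISS (open row2); precharges=0
Acc 4: bank1 row0 -> HIT
Acc 5: bank1 row2 -> MISS (open row2); precharges=1
Acc 6: bank1 row4 -> MISS (open row4); precharges=2
Acc 7: bank0 row2 -> HIT
Acc 8: bank1 row3 -> MISS (open row3); precharges=3
Acc 9: bank1 row4 -> MISS (open row4); precharges=4
Acc 10: bank0 row4 -> MISS (open row4); precharges=5
Acc 11: bank1 row4 -> HIT
Acc 12: bank0 row2 -> MISS (open row2); precharges=6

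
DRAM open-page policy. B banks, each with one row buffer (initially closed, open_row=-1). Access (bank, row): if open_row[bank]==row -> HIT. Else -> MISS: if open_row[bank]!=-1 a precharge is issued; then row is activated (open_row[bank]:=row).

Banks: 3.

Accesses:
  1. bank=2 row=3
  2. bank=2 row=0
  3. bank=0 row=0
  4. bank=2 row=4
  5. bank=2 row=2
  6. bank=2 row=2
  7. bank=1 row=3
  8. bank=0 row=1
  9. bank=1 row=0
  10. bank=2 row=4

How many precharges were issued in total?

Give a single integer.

Answer: 6

Derivation:
Acc 1: bank2 row3 -> MISS (open row3); precharges=0
Acc 2: bank2 row0 -> MISS (open row0); precharges=1
Acc 3: bank0 row0 -> MISS (open row0); precharges=1
Acc 4: bank2 row4 -> MISS (open row4); precharges=2
Acc 5: bank2 row2 -> MISS (open row2); precharges=3
Acc 6: bank2 row2 -> HIT
Acc 7: bank1 row3 -> MISS (open row3); precharges=3
Acc 8: bank0 row1 -> MISS (open row1); precharges=4
Acc 9: bank1 row0 -> MISS (open row0); precharges=5
Acc 10: bank2 row4 -> MISS (open row4); precharges=6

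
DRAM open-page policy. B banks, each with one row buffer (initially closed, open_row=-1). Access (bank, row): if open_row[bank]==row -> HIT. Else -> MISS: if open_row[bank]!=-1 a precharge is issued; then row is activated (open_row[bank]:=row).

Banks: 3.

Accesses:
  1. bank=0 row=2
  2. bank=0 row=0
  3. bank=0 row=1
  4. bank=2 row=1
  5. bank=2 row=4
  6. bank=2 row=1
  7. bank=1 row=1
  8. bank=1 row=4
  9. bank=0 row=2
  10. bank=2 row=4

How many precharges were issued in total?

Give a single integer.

Acc 1: bank0 row2 -> MISS (open row2); precharges=0
Acc 2: bank0 row0 -> MISS (open row0); precharges=1
Acc 3: bank0 row1 -> MISS (open row1); precharges=2
Acc 4: bank2 row1 -> MISS (open row1); precharges=2
Acc 5: bank2 row4 -> MISS (open row4); precharges=3
Acc 6: bank2 row1 -> MISS (open row1); precharges=4
Acc 7: bank1 row1 -> MISS (open row1); precharges=4
Acc 8: bank1 row4 -> MISS (open row4); precharges=5
Acc 9: bank0 row2 -> MISS (open row2); precharges=6
Acc 10: bank2 row4 -> MISS (open row4); precharges=7

Answer: 7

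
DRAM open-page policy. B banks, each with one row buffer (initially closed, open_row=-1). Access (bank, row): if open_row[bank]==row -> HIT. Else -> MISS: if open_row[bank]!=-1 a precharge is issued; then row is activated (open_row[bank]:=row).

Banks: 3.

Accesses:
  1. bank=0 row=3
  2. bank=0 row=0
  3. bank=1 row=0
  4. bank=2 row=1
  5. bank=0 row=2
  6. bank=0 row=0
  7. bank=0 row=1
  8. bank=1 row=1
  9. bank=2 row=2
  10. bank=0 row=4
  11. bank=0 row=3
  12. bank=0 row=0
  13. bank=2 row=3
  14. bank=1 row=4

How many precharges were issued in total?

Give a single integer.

Acc 1: bank0 row3 -> MISS (open row3); precharges=0
Acc 2: bank0 row0 -> MISS (open row0); precharges=1
Acc 3: bank1 row0 -> MISS (open row0); precharges=1
Acc 4: bank2 row1 -> MISS (open row1); precharges=1
Acc 5: bank0 row2 -> MISS (open row2); precharges=2
Acc 6: bank0 row0 -> MISS (open row0); precharges=3
Acc 7: bank0 row1 -> MISS (open row1); precharges=4
Acc 8: bank1 row1 -> MISS (open row1); precharges=5
Acc 9: bank2 row2 -> MISS (open row2); precharges=6
Acc 10: bank0 row4 -> MISS (open row4); precharges=7
Acc 11: bank0 row3 -> MISS (open row3); precharges=8
Acc 12: bank0 row0 -> MISS (open row0); precharges=9
Acc 13: bank2 row3 -> MISS (open row3); precharges=10
Acc 14: bank1 row4 -> MISS (open row4); precharges=11

Answer: 11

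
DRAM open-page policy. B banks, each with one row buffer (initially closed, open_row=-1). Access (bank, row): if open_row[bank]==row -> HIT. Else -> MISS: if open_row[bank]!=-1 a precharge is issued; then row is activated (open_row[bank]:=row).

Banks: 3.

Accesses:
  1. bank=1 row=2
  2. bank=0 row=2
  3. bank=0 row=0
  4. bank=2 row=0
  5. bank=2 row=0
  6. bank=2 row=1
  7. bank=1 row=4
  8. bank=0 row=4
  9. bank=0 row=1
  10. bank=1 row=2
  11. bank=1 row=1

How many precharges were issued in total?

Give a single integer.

Answer: 7

Derivation:
Acc 1: bank1 row2 -> MISS (open row2); precharges=0
Acc 2: bank0 row2 -> MISS (open row2); precharges=0
Acc 3: bank0 row0 -> MISS (open row0); precharges=1
Acc 4: bank2 row0 -> MISS (open row0); precharges=1
Acc 5: bank2 row0 -> HIT
Acc 6: bank2 row1 -> MISS (open row1); precharges=2
Acc 7: bank1 row4 -> MISS (open row4); precharges=3
Acc 8: bank0 row4 -> MISS (open row4); precharges=4
Acc 9: bank0 row1 -> MISS (open row1); precharges=5
Acc 10: bank1 row2 -> MISS (open row2); precharges=6
Acc 11: bank1 row1 -> MISS (open row1); precharges=7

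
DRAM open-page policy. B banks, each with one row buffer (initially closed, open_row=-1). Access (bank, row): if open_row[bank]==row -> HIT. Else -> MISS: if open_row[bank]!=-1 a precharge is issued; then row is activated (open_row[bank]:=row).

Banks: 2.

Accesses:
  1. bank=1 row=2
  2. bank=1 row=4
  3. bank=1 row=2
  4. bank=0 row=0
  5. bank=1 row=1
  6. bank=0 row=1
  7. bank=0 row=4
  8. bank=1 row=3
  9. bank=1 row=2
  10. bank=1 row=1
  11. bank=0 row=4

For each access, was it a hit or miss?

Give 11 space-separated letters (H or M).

Acc 1: bank1 row2 -> MISS (open row2); precharges=0
Acc 2: bank1 row4 -> MISS (open row4); precharges=1
Acc 3: bank1 row2 -> MISS (open row2); precharges=2
Acc 4: bank0 row0 -> MISS (open row0); precharges=2
Acc 5: bank1 row1 -> MISS (open row1); precharges=3
Acc 6: bank0 row1 -> MISS (open row1); precharges=4
Acc 7: bank0 row4 -> MISS (open row4); precharges=5
Acc 8: bank1 row3 -> MISS (open row3); precharges=6
Acc 9: bank1 row2 -> MISS (open row2); precharges=7
Acc 10: bank1 row1 -> MISS (open row1); precharges=8
Acc 11: bank0 row4 -> HIT

Answer: M M M M M M M M M M H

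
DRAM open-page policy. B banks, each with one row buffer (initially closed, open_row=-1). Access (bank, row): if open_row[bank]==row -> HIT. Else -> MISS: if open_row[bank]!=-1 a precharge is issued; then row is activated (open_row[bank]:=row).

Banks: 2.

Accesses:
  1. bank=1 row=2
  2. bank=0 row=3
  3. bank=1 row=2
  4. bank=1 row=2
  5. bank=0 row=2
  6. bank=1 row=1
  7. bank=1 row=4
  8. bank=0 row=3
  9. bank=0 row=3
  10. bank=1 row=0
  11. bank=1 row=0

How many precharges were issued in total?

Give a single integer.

Answer: 5

Derivation:
Acc 1: bank1 row2 -> MISS (open row2); precharges=0
Acc 2: bank0 row3 -> MISS (open row3); precharges=0
Acc 3: bank1 row2 -> HIT
Acc 4: bank1 row2 -> HIT
Acc 5: bank0 row2 -> MISS (open row2); precharges=1
Acc 6: bank1 row1 -> MISS (open row1); precharges=2
Acc 7: bank1 row4 -> MISS (open row4); precharges=3
Acc 8: bank0 row3 -> MISS (open row3); precharges=4
Acc 9: bank0 row3 -> HIT
Acc 10: bank1 row0 -> MISS (open row0); precharges=5
Acc 11: bank1 row0 -> HIT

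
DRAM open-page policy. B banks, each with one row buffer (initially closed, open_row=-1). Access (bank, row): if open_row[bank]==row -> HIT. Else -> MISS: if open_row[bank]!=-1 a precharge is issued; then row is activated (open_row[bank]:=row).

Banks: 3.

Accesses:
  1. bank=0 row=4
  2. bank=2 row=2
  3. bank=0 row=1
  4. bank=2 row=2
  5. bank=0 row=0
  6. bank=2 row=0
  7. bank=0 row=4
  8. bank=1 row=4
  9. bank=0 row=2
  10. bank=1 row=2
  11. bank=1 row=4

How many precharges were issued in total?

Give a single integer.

Acc 1: bank0 row4 -> MISS (open row4); precharges=0
Acc 2: bank2 row2 -> MISS (open row2); precharges=0
Acc 3: bank0 row1 -> MISS (open row1); precharges=1
Acc 4: bank2 row2 -> HIT
Acc 5: bank0 row0 -> MISS (open row0); precharges=2
Acc 6: bank2 row0 -> MISS (open row0); precharges=3
Acc 7: bank0 row4 -> MISS (open row4); precharges=4
Acc 8: bank1 row4 -> MISS (open row4); precharges=4
Acc 9: bank0 row2 -> MISS (open row2); precharges=5
Acc 10: bank1 row2 -> MISS (open row2); precharges=6
Acc 11: bank1 row4 -> MISS (open row4); precharges=7

Answer: 7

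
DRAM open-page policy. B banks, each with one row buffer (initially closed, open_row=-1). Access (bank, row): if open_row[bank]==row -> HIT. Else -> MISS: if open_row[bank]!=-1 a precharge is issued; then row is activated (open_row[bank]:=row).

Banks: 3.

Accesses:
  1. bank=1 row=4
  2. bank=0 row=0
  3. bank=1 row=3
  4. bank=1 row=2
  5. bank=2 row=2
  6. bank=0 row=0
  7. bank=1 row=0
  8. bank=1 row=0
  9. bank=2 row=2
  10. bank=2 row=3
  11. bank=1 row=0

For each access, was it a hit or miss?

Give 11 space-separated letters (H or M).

Acc 1: bank1 row4 -> MISS (open row4); precharges=0
Acc 2: bank0 row0 -> MISS (open row0); precharges=0
Acc 3: bank1 row3 -> MISS (open row3); precharges=1
Acc 4: bank1 row2 -> MISS (open row2); precharges=2
Acc 5: bank2 row2 -> MISS (open row2); precharges=2
Acc 6: bank0 row0 -> HIT
Acc 7: bank1 row0 -> MISS (open row0); precharges=3
Acc 8: bank1 row0 -> HIT
Acc 9: bank2 row2 -> HIT
Acc 10: bank2 row3 -> MISS (open row3); precharges=4
Acc 11: bank1 row0 -> HIT

Answer: M M M M M H M H H M H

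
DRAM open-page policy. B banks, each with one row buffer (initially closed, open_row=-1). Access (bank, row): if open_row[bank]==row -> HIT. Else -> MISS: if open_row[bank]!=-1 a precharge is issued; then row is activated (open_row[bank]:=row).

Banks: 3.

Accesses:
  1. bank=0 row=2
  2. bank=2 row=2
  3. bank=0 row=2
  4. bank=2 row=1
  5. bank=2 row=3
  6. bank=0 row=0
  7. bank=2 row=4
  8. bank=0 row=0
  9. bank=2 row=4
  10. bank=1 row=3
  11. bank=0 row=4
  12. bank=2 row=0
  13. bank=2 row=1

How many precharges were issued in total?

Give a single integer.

Acc 1: bank0 row2 -> MISS (open row2); precharges=0
Acc 2: bank2 row2 -> MISS (open row2); precharges=0
Acc 3: bank0 row2 -> HIT
Acc 4: bank2 row1 -> MISS (open row1); precharges=1
Acc 5: bank2 row3 -> MISS (open row3); precharges=2
Acc 6: bank0 row0 -> MISS (open row0); precharges=3
Acc 7: bank2 row4 -> MISS (open row4); precharges=4
Acc 8: bank0 row0 -> HIT
Acc 9: bank2 row4 -> HIT
Acc 10: bank1 row3 -> MISS (open row3); precharges=4
Acc 11: bank0 row4 -> MISS (open row4); precharges=5
Acc 12: bank2 row0 -> MISS (open row0); precharges=6
Acc 13: bank2 row1 -> MISS (open row1); precharges=7

Answer: 7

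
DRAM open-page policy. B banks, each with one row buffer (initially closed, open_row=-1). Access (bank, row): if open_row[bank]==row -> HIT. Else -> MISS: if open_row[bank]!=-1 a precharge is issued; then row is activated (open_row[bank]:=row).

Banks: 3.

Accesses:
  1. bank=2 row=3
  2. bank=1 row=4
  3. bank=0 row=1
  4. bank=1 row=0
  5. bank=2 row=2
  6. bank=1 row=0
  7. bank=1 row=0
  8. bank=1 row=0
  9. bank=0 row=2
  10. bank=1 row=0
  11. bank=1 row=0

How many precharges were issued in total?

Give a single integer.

Answer: 3

Derivation:
Acc 1: bank2 row3 -> MISS (open row3); precharges=0
Acc 2: bank1 row4 -> MISS (open row4); precharges=0
Acc 3: bank0 row1 -> MISS (open row1); precharges=0
Acc 4: bank1 row0 -> MISS (open row0); precharges=1
Acc 5: bank2 row2 -> MISS (open row2); precharges=2
Acc 6: bank1 row0 -> HIT
Acc 7: bank1 row0 -> HIT
Acc 8: bank1 row0 -> HIT
Acc 9: bank0 row2 -> MISS (open row2); precharges=3
Acc 10: bank1 row0 -> HIT
Acc 11: bank1 row0 -> HIT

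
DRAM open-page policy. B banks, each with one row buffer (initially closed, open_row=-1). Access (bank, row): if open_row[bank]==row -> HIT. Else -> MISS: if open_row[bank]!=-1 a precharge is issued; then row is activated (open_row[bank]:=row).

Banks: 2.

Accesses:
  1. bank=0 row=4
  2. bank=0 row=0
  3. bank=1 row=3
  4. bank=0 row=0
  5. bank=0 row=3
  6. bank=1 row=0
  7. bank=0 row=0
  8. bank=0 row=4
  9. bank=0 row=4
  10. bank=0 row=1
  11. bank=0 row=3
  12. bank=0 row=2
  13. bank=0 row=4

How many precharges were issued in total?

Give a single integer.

Acc 1: bank0 row4 -> MISS (open row4); precharges=0
Acc 2: bank0 row0 -> MISS (open row0); precharges=1
Acc 3: bank1 row3 -> MISS (open row3); precharges=1
Acc 4: bank0 row0 -> HIT
Acc 5: bank0 row3 -> MISS (open row3); precharges=2
Acc 6: bank1 row0 -> MISS (open row0); precharges=3
Acc 7: bank0 row0 -> MISS (open row0); precharges=4
Acc 8: bank0 row4 -> MISS (open row4); precharges=5
Acc 9: bank0 row4 -> HIT
Acc 10: bank0 row1 -> MISS (open row1); precharges=6
Acc 11: bank0 row3 -> MISS (open row3); precharges=7
Acc 12: bank0 row2 -> MISS (open row2); precharges=8
Acc 13: bank0 row4 -> MISS (open row4); precharges=9

Answer: 9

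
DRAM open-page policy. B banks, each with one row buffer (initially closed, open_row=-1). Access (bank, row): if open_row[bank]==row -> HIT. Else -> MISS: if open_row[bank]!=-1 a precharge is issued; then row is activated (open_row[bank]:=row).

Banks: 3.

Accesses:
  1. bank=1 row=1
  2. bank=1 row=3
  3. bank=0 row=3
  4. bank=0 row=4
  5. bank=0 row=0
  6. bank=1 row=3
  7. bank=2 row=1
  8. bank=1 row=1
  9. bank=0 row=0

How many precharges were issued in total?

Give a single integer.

Answer: 4

Derivation:
Acc 1: bank1 row1 -> MISS (open row1); precharges=0
Acc 2: bank1 row3 -> MISS (open row3); precharges=1
Acc 3: bank0 row3 -> MISS (open row3); precharges=1
Acc 4: bank0 row4 -> MISS (open row4); precharges=2
Acc 5: bank0 row0 -> MISS (open row0); precharges=3
Acc 6: bank1 row3 -> HIT
Acc 7: bank2 row1 -> MISS (open row1); precharges=3
Acc 8: bank1 row1 -> MISS (open row1); precharges=4
Acc 9: bank0 row0 -> HIT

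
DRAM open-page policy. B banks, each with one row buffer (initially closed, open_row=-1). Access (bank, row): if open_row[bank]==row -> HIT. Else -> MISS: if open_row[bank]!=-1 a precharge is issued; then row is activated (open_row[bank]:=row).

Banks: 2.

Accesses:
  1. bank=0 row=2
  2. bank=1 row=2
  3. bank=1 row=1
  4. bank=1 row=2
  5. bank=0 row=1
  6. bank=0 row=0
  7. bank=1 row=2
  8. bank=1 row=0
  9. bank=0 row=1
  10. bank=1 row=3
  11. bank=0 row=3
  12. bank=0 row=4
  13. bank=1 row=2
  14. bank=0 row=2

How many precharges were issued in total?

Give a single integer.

Answer: 11

Derivation:
Acc 1: bank0 row2 -> MISS (open row2); precharges=0
Acc 2: bank1 row2 -> MISS (open row2); precharges=0
Acc 3: bank1 row1 -> MISS (open row1); precharges=1
Acc 4: bank1 row2 -> MISS (open row2); precharges=2
Acc 5: bank0 row1 -> MISS (open row1); precharges=3
Acc 6: bank0 row0 -> MISS (open row0); precharges=4
Acc 7: bank1 row2 -> HIT
Acc 8: bank1 row0 -> MISS (open row0); precharges=5
Acc 9: bank0 row1 -> MISS (open row1); precharges=6
Acc 10: bank1 row3 -> MISS (open row3); precharges=7
Acc 11: bank0 row3 -> MISS (open row3); precharges=8
Acc 12: bank0 row4 -> MISS (open row4); precharges=9
Acc 13: bank1 row2 -> MISS (open row2); precharges=10
Acc 14: bank0 row2 -> MISS (open row2); precharges=11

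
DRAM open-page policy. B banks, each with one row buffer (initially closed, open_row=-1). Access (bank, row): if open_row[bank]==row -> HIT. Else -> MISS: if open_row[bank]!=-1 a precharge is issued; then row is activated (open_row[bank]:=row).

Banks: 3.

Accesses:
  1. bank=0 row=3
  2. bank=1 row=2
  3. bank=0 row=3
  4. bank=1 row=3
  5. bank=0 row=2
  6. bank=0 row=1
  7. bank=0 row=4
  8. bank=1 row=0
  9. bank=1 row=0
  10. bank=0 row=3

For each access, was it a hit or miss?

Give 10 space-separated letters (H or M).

Acc 1: bank0 row3 -> MISS (open row3); precharges=0
Acc 2: bank1 row2 -> MISS (open row2); precharges=0
Acc 3: bank0 row3 -> HIT
Acc 4: bank1 row3 -> MISS (open row3); precharges=1
Acc 5: bank0 row2 -> MISS (open row2); precharges=2
Acc 6: bank0 row1 -> MISS (open row1); precharges=3
Acc 7: bank0 row4 -> MISS (open row4); precharges=4
Acc 8: bank1 row0 -> MISS (open row0); precharges=5
Acc 9: bank1 row0 -> HIT
Acc 10: bank0 row3 -> MISS (open row3); precharges=6

Answer: M M H M M M M M H M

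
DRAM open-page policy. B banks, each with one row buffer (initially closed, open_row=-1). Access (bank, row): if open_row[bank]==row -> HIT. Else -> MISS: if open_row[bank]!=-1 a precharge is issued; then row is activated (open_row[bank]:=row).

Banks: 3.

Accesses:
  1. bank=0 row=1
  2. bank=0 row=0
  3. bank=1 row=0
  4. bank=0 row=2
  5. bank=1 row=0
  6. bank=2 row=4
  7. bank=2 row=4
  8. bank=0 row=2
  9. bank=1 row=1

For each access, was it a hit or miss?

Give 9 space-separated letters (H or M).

Acc 1: bank0 row1 -> MISS (open row1); precharges=0
Acc 2: bank0 row0 -> MISS (open row0); precharges=1
Acc 3: bank1 row0 -> MISS (open row0); precharges=1
Acc 4: bank0 row2 -> MISS (open row2); precharges=2
Acc 5: bank1 row0 -> HIT
Acc 6: bank2 row4 -> MISS (open row4); precharges=2
Acc 7: bank2 row4 -> HIT
Acc 8: bank0 row2 -> HIT
Acc 9: bank1 row1 -> MISS (open row1); precharges=3

Answer: M M M M H M H H M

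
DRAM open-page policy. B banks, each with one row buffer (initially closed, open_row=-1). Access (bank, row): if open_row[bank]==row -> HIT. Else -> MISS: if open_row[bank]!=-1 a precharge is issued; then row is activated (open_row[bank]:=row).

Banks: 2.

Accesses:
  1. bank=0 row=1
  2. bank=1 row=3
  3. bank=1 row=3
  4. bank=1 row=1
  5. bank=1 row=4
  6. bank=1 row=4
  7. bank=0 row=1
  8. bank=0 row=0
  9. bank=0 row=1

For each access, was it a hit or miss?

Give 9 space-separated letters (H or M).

Answer: M M H M M H H M M

Derivation:
Acc 1: bank0 row1 -> MISS (open row1); precharges=0
Acc 2: bank1 row3 -> MISS (open row3); precharges=0
Acc 3: bank1 row3 -> HIT
Acc 4: bank1 row1 -> MISS (open row1); precharges=1
Acc 5: bank1 row4 -> MISS (open row4); precharges=2
Acc 6: bank1 row4 -> HIT
Acc 7: bank0 row1 -> HIT
Acc 8: bank0 row0 -> MISS (open row0); precharges=3
Acc 9: bank0 row1 -> MISS (open row1); precharges=4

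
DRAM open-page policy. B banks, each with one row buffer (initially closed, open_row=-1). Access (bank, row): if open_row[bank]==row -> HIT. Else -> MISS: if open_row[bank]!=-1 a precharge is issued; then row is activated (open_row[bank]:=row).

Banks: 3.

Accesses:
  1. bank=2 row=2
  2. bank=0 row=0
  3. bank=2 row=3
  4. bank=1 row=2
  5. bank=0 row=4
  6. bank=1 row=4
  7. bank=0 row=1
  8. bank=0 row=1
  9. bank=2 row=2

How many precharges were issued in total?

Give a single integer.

Acc 1: bank2 row2 -> MISS (open row2); precharges=0
Acc 2: bank0 row0 -> MISS (open row0); precharges=0
Acc 3: bank2 row3 -> MISS (open row3); precharges=1
Acc 4: bank1 row2 -> MISS (open row2); precharges=1
Acc 5: bank0 row4 -> MISS (open row4); precharges=2
Acc 6: bank1 row4 -> MISS (open row4); precharges=3
Acc 7: bank0 row1 -> MISS (open row1); precharges=4
Acc 8: bank0 row1 -> HIT
Acc 9: bank2 row2 -> MISS (open row2); precharges=5

Answer: 5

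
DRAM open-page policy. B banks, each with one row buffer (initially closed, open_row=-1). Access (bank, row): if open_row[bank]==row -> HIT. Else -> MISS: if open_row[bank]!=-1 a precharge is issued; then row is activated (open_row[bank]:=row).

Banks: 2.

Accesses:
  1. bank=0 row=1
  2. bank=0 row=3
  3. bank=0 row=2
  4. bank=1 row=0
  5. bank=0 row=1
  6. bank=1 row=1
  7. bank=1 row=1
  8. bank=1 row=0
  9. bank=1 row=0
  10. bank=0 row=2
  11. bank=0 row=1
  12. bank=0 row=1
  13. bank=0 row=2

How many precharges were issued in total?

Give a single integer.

Acc 1: bank0 row1 -> MISS (open row1); precharges=0
Acc 2: bank0 row3 -> MISS (open row3); precharges=1
Acc 3: bank0 row2 -> MISS (open row2); precharges=2
Acc 4: bank1 row0 -> MISS (open row0); precharges=2
Acc 5: bank0 row1 -> MISS (open row1); precharges=3
Acc 6: bank1 row1 -> MISS (open row1); precharges=4
Acc 7: bank1 row1 -> HIT
Acc 8: bank1 row0 -> MISS (open row0); precharges=5
Acc 9: bank1 row0 -> HIT
Acc 10: bank0 row2 -> MISS (open row2); precharges=6
Acc 11: bank0 row1 -> MISS (open row1); precharges=7
Acc 12: bank0 row1 -> HIT
Acc 13: bank0 row2 -> MISS (open row2); precharges=8

Answer: 8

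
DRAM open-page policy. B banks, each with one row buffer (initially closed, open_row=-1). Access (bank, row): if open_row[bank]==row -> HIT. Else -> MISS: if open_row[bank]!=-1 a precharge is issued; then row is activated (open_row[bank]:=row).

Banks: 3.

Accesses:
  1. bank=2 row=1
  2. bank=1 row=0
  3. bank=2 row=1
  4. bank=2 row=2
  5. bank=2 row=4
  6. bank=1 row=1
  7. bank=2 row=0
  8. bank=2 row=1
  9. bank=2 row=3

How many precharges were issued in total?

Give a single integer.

Acc 1: bank2 row1 -> MISS (open row1); precharges=0
Acc 2: bank1 row0 -> MISS (open row0); precharges=0
Acc 3: bank2 row1 -> HIT
Acc 4: bank2 row2 -> MISS (open row2); precharges=1
Acc 5: bank2 row4 -> MISS (open row4); precharges=2
Acc 6: bank1 row1 -> MISS (open row1); precharges=3
Acc 7: bank2 row0 -> MISS (open row0); precharges=4
Acc 8: bank2 row1 -> MISS (open row1); precharges=5
Acc 9: bank2 row3 -> MISS (open row3); precharges=6

Answer: 6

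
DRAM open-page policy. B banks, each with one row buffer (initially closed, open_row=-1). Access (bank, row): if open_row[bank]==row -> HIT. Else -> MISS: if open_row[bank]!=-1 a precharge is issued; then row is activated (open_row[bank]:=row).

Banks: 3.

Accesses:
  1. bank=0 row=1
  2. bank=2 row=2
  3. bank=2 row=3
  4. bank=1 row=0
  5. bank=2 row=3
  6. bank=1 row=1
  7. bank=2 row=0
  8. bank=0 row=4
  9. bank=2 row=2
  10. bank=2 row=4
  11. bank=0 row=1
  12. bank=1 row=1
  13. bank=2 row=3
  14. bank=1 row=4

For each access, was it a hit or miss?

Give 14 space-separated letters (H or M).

Acc 1: bank0 row1 -> MISS (open row1); precharges=0
Acc 2: bank2 row2 -> MISS (open row2); precharges=0
Acc 3: bank2 row3 -> MISS (open row3); precharges=1
Acc 4: bank1 row0 -> MISS (open row0); precharges=1
Acc 5: bank2 row3 -> HIT
Acc 6: bank1 row1 -> MISS (open row1); precharges=2
Acc 7: bank2 row0 -> MISS (open row0); precharges=3
Acc 8: bank0 row4 -> MISS (open row4); precharges=4
Acc 9: bank2 row2 -> MISS (open row2); precharges=5
Acc 10: bank2 row4 -> MISS (open row4); precharges=6
Acc 11: bank0 row1 -> MISS (open row1); precharges=7
Acc 12: bank1 row1 -> HIT
Acc 13: bank2 row3 -> MISS (open row3); precharges=8
Acc 14: bank1 row4 -> MISS (open row4); precharges=9

Answer: M M M M H M M M M M M H M M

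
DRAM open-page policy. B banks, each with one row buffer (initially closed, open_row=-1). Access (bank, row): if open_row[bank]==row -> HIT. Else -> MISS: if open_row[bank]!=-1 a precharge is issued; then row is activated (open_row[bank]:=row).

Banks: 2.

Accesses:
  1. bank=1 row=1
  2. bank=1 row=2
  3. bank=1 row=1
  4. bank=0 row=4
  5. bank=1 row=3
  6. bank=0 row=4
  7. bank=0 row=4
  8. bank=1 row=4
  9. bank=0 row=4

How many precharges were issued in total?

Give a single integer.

Answer: 4

Derivation:
Acc 1: bank1 row1 -> MISS (open row1); precharges=0
Acc 2: bank1 row2 -> MISS (open row2); precharges=1
Acc 3: bank1 row1 -> MISS (open row1); precharges=2
Acc 4: bank0 row4 -> MISS (open row4); precharges=2
Acc 5: bank1 row3 -> MISS (open row3); precharges=3
Acc 6: bank0 row4 -> HIT
Acc 7: bank0 row4 -> HIT
Acc 8: bank1 row4 -> MISS (open row4); precharges=4
Acc 9: bank0 row4 -> HIT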